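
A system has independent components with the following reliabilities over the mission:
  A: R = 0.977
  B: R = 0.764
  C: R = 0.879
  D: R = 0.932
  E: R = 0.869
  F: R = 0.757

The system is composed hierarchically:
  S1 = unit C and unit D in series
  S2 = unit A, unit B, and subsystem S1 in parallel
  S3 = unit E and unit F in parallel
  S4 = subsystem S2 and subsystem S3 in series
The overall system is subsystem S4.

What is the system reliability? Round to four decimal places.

Series (C and D): 0.879000 × 0.932000 = 0.819228
Parallel (A, B, and [0.819228]): 1 − (1 − 0.977000)(1 − 0.764000)(1 − 0.819228) = 0.999019
Parallel (E and F): 1 − (1 − 0.869000)(1 − 0.757000) = 0.968167
Series ([0.999019] and [0.968167]): 0.999019 × 0.968167 = 0.9672

0.9672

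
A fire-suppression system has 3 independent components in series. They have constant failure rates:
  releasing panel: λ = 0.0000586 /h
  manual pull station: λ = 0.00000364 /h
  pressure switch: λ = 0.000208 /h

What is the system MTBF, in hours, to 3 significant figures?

3700

Series of exponential components: λ_sys = Σ λ_i
λ_sys = 0.0000586 + 0.00000364 + 0.000208 = 2.7024e-04 /h
MTBF = 1 / λ_sys = 3700 h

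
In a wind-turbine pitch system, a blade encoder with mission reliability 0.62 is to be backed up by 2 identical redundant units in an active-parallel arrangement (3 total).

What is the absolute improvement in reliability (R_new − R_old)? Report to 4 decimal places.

0.3251

R_before = 0.62
R_after = 1 − (1 − 0.62)^3 = 0.9451
ΔR = 0.9451 − 0.62 = 0.3251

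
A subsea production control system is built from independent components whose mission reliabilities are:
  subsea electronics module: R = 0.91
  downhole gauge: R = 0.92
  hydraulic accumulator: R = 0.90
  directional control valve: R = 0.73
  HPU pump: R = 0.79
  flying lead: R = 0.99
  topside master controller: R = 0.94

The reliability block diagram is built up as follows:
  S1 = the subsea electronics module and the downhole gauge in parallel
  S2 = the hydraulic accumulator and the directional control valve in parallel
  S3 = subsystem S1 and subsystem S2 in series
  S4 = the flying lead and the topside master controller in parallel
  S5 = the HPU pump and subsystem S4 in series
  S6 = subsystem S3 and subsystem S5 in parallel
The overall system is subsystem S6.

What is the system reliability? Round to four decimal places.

0.9928

Parallel (subsea electronics module and downhole gauge): 1 − (1 − 0.910000)(1 − 0.920000) = 0.992800
Parallel (hydraulic accumulator and directional control valve): 1 − (1 − 0.900000)(1 − 0.730000) = 0.973000
Series ([0.992800] and [0.973000]): 0.992800 × 0.973000 = 0.965994
Parallel (flying lead and topside master controller): 1 − (1 − 0.990000)(1 − 0.940000) = 0.999400
Series (HPU pump and [0.999400]): 0.790000 × 0.999400 = 0.789526
Parallel ([0.965994] and [0.789526]): 1 − (1 − 0.965994)(1 − 0.789526) = 0.9928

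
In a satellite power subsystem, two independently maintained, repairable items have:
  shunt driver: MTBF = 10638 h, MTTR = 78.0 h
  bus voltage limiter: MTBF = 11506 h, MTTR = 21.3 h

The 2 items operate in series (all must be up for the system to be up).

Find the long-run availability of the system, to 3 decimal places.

A(shunt driver) = MTBF/(MTBF+MTTR) = 10638/(10638+78.0) = 0.992721
A(bus voltage limiter) = MTBF/(MTBF+MTTR) = 11506/(11506+21.3) = 0.998152
Series availability: 0.992721 × 0.998152 = 0.991

0.991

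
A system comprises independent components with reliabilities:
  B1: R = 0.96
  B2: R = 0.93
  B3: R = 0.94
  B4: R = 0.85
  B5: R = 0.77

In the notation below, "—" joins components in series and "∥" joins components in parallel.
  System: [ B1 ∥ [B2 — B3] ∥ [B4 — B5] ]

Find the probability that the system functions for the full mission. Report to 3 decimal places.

Series (B2 and B3): 0.93000 × 0.94000 = 0.87420
Series (B4 and B5): 0.85000 × 0.77000 = 0.65450
Parallel (B1, [0.87420], and [0.65450]): 1 − (1 − 0.96000)(1 − 0.87420)(1 − 0.65450) = 0.998

0.998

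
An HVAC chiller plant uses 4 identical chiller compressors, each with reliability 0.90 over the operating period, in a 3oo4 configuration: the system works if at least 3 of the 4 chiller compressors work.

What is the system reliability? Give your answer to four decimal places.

R = Σ_{i=3}^{4} C(4,i) p^i (1−p)^{4−i} with p = 0.90
C(4,3)·0.90^3·0.10^1 = 0.291600
C(4,4)·0.90^4·0.10^0 = 0.656100
Sum = 0.9477

0.9477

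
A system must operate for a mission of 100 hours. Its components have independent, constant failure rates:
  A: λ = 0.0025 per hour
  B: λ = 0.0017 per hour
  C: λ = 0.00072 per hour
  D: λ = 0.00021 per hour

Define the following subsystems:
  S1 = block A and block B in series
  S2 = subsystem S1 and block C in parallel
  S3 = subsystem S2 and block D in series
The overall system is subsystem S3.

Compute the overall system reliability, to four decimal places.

R(A) = exp(−0.0025 × 100) = 0.778801
R(B) = exp(−0.0017 × 100) = 0.843665
R(C) = exp(−0.00072 × 100) = 0.930531
R(D) = exp(−0.00021 × 100) = 0.979219
Series (A and B): 0.778801 × 0.843665 = 0.657047
Parallel ([0.657047] and C): 1 − (1 − 0.657047)(1 − 0.930531) = 0.976175
Series ([0.976175] and D): 0.976175 × 0.979219 = 0.9559

0.9559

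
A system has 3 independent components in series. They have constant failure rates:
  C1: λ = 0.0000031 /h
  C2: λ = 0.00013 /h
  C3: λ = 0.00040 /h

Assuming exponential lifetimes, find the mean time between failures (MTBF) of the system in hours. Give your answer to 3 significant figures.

Series of exponential components: λ_sys = Σ λ_i
λ_sys = 0.0000031 + 0.00013 + 0.00040 = 5.3310e-04 /h
MTBF = 1 / λ_sys = 1880 h

1880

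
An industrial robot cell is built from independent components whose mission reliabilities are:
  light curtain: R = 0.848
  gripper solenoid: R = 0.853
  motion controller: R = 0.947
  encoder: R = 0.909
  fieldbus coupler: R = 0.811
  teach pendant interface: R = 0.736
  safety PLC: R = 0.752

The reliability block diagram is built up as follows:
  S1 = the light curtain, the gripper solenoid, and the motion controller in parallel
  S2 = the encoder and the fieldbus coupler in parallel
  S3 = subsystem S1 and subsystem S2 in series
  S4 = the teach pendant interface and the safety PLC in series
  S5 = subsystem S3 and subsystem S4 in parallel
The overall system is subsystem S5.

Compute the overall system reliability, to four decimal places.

0.9918

Parallel (light curtain, gripper solenoid, and motion controller): 1 − (1 − 0.848000)(1 − 0.853000)(1 − 0.947000) = 0.998816
Parallel (encoder and fieldbus coupler): 1 − (1 − 0.909000)(1 − 0.811000) = 0.982801
Series ([0.998816] and [0.982801]): 0.998816 × 0.982801 = 0.981637
Series (teach pendant interface and safety PLC): 0.736000 × 0.752000 = 0.553472
Parallel ([0.981637] and [0.553472]): 1 − (1 − 0.981637)(1 − 0.553472) = 0.9918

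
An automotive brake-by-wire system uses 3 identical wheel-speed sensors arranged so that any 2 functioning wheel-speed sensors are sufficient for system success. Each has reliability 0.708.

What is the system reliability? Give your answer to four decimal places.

R = Σ_{i=2}^{3} C(3,i) p^i (1−p)^{3−i} with p = 0.708
C(3,2)·0.708^2·0.292^1 = 0.439107
C(3,3)·0.708^3·0.292^0 = 0.354895
Sum = 0.7940

0.7940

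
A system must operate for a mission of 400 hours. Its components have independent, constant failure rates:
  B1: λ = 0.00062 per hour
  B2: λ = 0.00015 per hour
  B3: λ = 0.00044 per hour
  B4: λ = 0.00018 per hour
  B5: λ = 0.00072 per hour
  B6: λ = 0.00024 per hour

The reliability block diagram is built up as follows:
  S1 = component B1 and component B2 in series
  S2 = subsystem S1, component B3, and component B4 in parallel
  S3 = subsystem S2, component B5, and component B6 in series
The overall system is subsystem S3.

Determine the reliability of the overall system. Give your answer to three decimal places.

0.679

R(B1) = exp(−0.00062 × 400) = 0.78036
R(B2) = exp(−0.00015 × 400) = 0.94176
R(B3) = exp(−0.00044 × 400) = 0.83862
R(B4) = exp(−0.00018 × 400) = 0.93053
R(B5) = exp(−0.00072 × 400) = 0.74976
R(B6) = exp(−0.00024 × 400) = 0.90846
Series (B1 and B2): 0.78036 × 0.94176 = 0.73491
Parallel ([0.73491], B3, and B4): 1 − (1 − 0.73491)(1 − 0.83862)(1 − 0.93053) = 0.99703
Series ([0.99703], B5, and B6): 0.99703 × 0.74976 × 0.90846 = 0.679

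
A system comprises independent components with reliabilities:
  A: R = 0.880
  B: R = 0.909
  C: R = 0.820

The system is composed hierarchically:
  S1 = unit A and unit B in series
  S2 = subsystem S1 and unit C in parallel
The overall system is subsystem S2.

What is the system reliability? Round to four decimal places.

Series (A and B): 0.880000 × 0.909000 = 0.799920
Parallel ([0.799920] and C): 1 − (1 − 0.799920)(1 − 0.820000) = 0.9640

0.9640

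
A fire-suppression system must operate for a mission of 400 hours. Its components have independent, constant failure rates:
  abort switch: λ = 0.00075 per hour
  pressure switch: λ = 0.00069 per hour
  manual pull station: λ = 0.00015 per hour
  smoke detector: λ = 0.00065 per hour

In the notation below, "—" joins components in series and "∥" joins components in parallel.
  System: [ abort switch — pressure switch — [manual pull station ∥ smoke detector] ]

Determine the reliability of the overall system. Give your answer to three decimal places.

0.555

R(abort switch) = exp(−0.00075 × 400) = 0.74082
R(pressure switch) = exp(−0.00069 × 400) = 0.75881
R(manual pull station) = exp(−0.00015 × 400) = 0.94176
R(smoke detector) = exp(−0.00065 × 400) = 0.77105
Parallel (manual pull station and smoke detector): 1 − (1 − 0.94176)(1 − 0.77105) = 0.98667
Series (abort switch, pressure switch, and [0.98667]): 0.74082 × 0.75881 × 0.98667 = 0.555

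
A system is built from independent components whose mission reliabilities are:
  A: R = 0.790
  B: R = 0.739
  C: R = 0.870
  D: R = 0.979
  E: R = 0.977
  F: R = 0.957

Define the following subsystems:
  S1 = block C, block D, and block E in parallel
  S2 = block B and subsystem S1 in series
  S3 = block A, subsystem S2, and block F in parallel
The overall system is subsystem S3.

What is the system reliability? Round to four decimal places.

Parallel (C, D, and E): 1 − (1 − 0.870000)(1 − 0.979000)(1 − 0.977000) = 0.999937
Series (B and [0.999937]): 0.739000 × 0.999937 = 0.738953
Parallel (A, [0.738953], and F): 1 − (1 − 0.790000)(1 − 0.738953)(1 − 0.957000) = 0.9976

0.9976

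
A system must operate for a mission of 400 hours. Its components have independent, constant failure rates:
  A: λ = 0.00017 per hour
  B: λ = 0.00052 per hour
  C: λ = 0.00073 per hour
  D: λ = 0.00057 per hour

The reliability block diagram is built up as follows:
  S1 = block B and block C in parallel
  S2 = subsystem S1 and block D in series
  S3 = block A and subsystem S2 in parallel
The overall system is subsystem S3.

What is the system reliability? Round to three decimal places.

R(A) = exp(−0.00017 × 400) = 0.93426
R(B) = exp(−0.00052 × 400) = 0.81221
R(C) = exp(−0.00073 × 400) = 0.74677
R(D) = exp(−0.00057 × 400) = 0.79612
Parallel (B and C): 1 − (1 − 0.81221)(1 − 0.74677) = 0.95245
Series ([0.95245] and D): 0.95245 × 0.79612 = 0.75826
Parallel (A and [0.75826]): 1 − (1 − 0.93426)(1 − 0.75826) = 0.984

0.984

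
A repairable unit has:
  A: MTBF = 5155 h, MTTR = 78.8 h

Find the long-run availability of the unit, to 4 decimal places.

A(A) = MTBF/(MTBF+MTTR) = 5155/(5155+78.8) = 0.9849

0.9849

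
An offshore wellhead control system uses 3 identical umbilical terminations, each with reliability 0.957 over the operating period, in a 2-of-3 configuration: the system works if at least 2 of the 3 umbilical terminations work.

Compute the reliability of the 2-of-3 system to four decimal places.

R = Σ_{i=2}^{3} C(3,i) p^i (1−p)^{3−i} with p = 0.957
C(3,2)·0.957^2·0.043^1 = 0.118145
C(3,3)·0.957^3·0.043^0 = 0.876467
Sum = 0.9946

0.9946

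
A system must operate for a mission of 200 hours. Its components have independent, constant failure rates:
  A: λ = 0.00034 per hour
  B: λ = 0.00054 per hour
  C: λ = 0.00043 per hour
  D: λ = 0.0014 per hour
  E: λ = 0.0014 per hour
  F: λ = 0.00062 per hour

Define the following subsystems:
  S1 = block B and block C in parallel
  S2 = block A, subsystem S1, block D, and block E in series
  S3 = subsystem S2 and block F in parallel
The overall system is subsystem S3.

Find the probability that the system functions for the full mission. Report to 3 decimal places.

R(A) = exp(−0.00034 × 200) = 0.93426
R(B) = exp(−0.00054 × 200) = 0.89763
R(C) = exp(−0.00043 × 200) = 0.91759
R(D) = exp(−0.0014 × 200) = 0.75578
R(E) = exp(−0.0014 × 200) = 0.75578
R(F) = exp(−0.00062 × 200) = 0.88338
Parallel (B and C): 1 − (1 − 0.89763)(1 − 0.91759) = 0.99156
Series (A, [0.99156], D, and E): 0.93426 × 0.99156 × 0.75578 × 0.75578 = 0.52915
Parallel ([0.52915] and F): 1 − (1 − 0.52915)(1 − 0.88338) = 0.945

0.945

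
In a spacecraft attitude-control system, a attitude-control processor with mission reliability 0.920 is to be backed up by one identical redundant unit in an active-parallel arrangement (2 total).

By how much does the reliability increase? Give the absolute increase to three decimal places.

0.074

R_before = 0.920
R_after = 1 − (1 − 0.920)^2 = 0.994
ΔR = 0.994 − 0.920 = 0.074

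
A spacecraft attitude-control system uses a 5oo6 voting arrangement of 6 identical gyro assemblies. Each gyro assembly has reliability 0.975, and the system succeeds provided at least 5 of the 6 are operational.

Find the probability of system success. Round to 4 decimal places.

R = Σ_{i=5}^{6} C(6,i) p^i (1−p)^{6−i} with p = 0.975
C(6,5)·0.975^5·0.025^1 = 0.132164
C(6,6)·0.975^6·0.025^0 = 0.859068
Sum = 0.9912

0.9912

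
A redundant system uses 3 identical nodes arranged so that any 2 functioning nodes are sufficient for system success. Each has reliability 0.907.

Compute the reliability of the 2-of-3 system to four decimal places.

0.9757

R = Σ_{i=2}^{3} C(3,i) p^i (1−p)^{3−i} with p = 0.907
C(3,2)·0.907^2·0.093^1 = 0.229519
C(3,3)·0.907^3·0.093^0 = 0.746143
Sum = 0.9757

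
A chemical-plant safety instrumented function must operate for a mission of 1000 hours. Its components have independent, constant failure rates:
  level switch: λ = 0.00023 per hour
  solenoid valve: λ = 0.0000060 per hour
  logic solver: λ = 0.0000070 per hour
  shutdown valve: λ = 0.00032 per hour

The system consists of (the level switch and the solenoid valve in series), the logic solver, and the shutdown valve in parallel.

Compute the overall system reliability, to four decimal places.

R(level switch) = exp(−0.00023 × 1000) = 0.794534
R(solenoid valve) = exp(−0.0000060 × 1000) = 0.994018
R(logic solver) = exp(−0.0000070 × 1000) = 0.993024
R(shutdown valve) = exp(−0.00032 × 1000) = 0.726149
Series (level switch and solenoid valve): 0.794534 × 0.994018 = 0.789781
Parallel ([0.789781], logic solver, and shutdown valve): 1 − (1 − 0.789781)(1 − 0.993024)(1 − 0.726149) = 0.9996

0.9996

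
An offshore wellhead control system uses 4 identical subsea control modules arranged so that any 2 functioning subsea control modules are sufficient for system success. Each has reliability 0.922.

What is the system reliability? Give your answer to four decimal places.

R = Σ_{i=2}^{4} C(4,i) p^i (1−p)^{4−i} with p = 0.922
C(4,2)·0.922^2·0.078^2 = 0.031031
C(4,3)·0.922^3·0.078^1 = 0.244539
C(4,4)·0.922^4·0.078^0 = 0.722643
Sum = 0.9982

0.9982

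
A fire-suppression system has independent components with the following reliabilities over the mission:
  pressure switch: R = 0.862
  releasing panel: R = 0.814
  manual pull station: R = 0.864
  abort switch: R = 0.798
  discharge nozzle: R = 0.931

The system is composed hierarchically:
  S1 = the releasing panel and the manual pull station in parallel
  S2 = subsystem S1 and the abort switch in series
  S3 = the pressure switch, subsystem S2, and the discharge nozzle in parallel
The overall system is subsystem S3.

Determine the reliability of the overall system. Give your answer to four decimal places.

Parallel (releasing panel and manual pull station): 1 − (1 − 0.814000)(1 − 0.864000) = 0.974704
Series ([0.974704] and abort switch): 0.974704 × 0.798000 = 0.777814
Parallel (pressure switch, [0.777814], and discharge nozzle): 1 − (1 − 0.862000)(1 − 0.777814)(1 − 0.931000) = 0.9979

0.9979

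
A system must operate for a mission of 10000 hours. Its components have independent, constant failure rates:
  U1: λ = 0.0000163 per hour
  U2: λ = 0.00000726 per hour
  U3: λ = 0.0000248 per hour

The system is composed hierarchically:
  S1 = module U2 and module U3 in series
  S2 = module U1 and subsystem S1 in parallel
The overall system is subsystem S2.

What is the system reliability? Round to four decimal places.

R(U1) = exp(−0.0000163 × 10000) = 0.849591
R(U2) = exp(−0.00000726 × 10000) = 0.929973
R(U3) = exp(−0.0000248 × 10000) = 0.780360
Series (U2 and U3): 0.929973 × 0.780360 = 0.725714
Parallel (U1 and [0.725714]): 1 − (1 − 0.849591)(1 − 0.725714) = 0.9587

0.9587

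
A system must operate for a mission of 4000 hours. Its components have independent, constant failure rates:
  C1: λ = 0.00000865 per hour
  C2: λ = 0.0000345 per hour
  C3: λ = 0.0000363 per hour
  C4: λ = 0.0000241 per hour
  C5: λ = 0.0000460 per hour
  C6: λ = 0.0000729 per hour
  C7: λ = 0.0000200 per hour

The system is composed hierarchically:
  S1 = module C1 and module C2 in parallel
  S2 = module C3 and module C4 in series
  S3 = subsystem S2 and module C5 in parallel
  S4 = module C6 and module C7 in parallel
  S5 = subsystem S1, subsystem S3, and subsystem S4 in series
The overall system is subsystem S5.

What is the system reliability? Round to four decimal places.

0.9410

R(C1) = exp(−0.00000865 × 4000) = 0.965992
R(C2) = exp(−0.0000345 × 4000) = 0.871099
R(C3) = exp(−0.0000363 × 4000) = 0.864849
R(C4) = exp(−0.0000241 × 4000) = 0.908101
R(C5) = exp(−0.0000460 × 4000) = 0.831936
R(C6) = exp(−0.0000729 × 4000) = 0.747067
R(C7) = exp(−0.0000200 × 4000) = 0.923116
Parallel (C1 and C2): 1 − (1 − 0.965992)(1 − 0.871099) = 0.995616
Series (C3 and C4): 0.864849 × 0.908101 = 0.785370
Parallel ([0.785370] and C5): 1 − (1 − 0.785370)(1 − 0.831936) = 0.963928
Parallel (C6 and C7): 1 − (1 − 0.747067)(1 − 0.923116) = 0.980553
Series ([0.995616], [0.963928], and [0.980553]): 0.995616 × 0.963928 × 0.980553 = 0.9410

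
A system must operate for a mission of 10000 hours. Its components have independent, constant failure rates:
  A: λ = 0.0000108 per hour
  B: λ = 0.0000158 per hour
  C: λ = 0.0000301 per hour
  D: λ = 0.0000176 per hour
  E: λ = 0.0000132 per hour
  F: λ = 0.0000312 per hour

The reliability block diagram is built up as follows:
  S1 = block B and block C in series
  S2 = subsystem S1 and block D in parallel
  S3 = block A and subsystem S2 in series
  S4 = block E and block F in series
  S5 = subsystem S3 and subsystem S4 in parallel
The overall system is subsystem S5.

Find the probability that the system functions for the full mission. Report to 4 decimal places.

0.9442

R(A) = exp(−0.0000108 × 10000) = 0.897628
R(B) = exp(−0.0000158 × 10000) = 0.853850
R(C) = exp(−0.0000301 × 10000) = 0.740078
R(D) = exp(−0.0000176 × 10000) = 0.838618
R(E) = exp(−0.0000132 × 10000) = 0.876341
R(F) = exp(−0.0000312 × 10000) = 0.731982
Series (B and C): 0.853850 × 0.740078 = 0.631916
Parallel ([0.631916] and D): 1 − (1 − 0.631916)(1 − 0.838618) = 0.940598
Series (A and [0.940598]): 0.897628 × 0.940598 = 0.844307
Series (E and F): 0.876341 × 0.731982 = 0.641466
Parallel ([0.844307] and [0.641466]): 1 − (1 − 0.844307)(1 − 0.641466) = 0.9442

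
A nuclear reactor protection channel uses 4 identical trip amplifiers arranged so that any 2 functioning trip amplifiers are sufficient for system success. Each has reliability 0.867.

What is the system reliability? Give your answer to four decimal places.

0.9915

R = Σ_{i=2}^{4} C(4,i) p^i (1−p)^{4−i} with p = 0.867
C(4,2)·0.867^2·0.133^2 = 0.079780
C(4,3)·0.867^3·0.133^1 = 0.346712
C(4,4)·0.867^4·0.133^0 = 0.565036
Sum = 0.9915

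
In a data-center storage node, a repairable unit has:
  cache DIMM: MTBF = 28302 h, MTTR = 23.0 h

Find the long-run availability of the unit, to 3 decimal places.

A(cache DIMM) = MTBF/(MTBF+MTTR) = 28302/(28302+23.0) = 0.999

0.999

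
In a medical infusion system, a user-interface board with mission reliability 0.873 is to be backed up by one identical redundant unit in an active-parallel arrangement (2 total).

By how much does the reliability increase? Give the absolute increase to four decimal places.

R_before = 0.873
R_after = 1 − (1 − 0.873)^2 = 0.9839
ΔR = 0.9839 − 0.873 = 0.1109

0.1109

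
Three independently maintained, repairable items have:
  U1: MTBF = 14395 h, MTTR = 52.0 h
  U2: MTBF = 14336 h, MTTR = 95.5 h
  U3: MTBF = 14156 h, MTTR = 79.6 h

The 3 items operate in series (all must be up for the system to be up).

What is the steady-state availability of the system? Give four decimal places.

A(U1) = MTBF/(MTBF+MTTR) = 14395/(14395+52.0) = 0.996401
A(U2) = MTBF/(MTBF+MTTR) = 14336/(14336+95.5) = 0.993383
A(U3) = MTBF/(MTBF+MTTR) = 14156/(14156+79.6) = 0.994408
Series availability: 0.996401 × 0.993383 × 0.994408 = 0.9843

0.9843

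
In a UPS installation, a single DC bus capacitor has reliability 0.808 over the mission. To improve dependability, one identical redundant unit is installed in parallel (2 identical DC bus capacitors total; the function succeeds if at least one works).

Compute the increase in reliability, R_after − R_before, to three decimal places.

0.155

R_before = 0.808
R_after = 1 − (1 − 0.808)^2 = 0.963
ΔR = 0.963 − 0.808 = 0.155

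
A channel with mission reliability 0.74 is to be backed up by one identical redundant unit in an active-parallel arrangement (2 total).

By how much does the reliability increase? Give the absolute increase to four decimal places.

R_before = 0.74
R_after = 1 − (1 − 0.74)^2 = 0.9324
ΔR = 0.9324 − 0.74 = 0.1924

0.1924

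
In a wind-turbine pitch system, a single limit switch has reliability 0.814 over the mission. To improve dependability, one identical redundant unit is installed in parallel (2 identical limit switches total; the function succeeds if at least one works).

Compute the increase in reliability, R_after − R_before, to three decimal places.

0.151

R_before = 0.814
R_after = 1 − (1 − 0.814)^2 = 0.965
ΔR = 0.965 − 0.814 = 0.151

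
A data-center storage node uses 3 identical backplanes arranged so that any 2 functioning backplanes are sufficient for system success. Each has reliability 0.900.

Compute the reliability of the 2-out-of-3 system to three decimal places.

R = Σ_{i=2}^{3} C(3,i) p^i (1−p)^{3−i} with p = 0.900
C(3,2)·0.900^2·0.100^1 = 0.24300
C(3,3)·0.900^3·0.100^0 = 0.72900
Sum = 0.972

0.972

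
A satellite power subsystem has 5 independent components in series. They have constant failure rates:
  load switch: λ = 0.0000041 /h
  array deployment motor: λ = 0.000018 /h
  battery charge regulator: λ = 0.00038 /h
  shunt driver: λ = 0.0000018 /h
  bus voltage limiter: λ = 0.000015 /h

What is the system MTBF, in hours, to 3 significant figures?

Series of exponential components: λ_sys = Σ λ_i
λ_sys = 0.0000041 + 0.000018 + 0.00038 + 0.0000018 + 0.000015 = 4.1890e-04 /h
MTBF = 1 / λ_sys = 2390 h

2390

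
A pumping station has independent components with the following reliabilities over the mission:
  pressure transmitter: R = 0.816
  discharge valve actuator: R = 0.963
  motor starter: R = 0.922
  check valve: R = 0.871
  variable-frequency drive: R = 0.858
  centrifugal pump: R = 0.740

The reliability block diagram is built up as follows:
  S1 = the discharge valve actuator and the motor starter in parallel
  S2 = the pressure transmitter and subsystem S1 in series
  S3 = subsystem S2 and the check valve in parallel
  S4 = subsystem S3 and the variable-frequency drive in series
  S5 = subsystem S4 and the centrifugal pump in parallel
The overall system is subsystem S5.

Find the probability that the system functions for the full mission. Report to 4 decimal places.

Parallel (discharge valve actuator and motor starter): 1 − (1 − 0.963000)(1 − 0.922000) = 0.997114
Series (pressure transmitter and [0.997114]): 0.816000 × 0.997114 = 0.813645
Parallel ([0.813645] and check valve): 1 − (1 − 0.813645)(1 − 0.871000) = 0.975960
Series ([0.975960] and variable-frequency drive): 0.975960 × 0.858000 = 0.837374
Parallel ([0.837374] and centrifugal pump): 1 − (1 − 0.837374)(1 − 0.740000) = 0.9577

0.9577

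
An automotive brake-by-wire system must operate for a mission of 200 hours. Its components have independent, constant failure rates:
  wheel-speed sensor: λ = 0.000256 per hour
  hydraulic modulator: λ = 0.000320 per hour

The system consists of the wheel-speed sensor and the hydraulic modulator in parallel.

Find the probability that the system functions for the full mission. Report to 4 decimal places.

R(wheel-speed sensor) = exp(−0.000256 × 200) = 0.950089
R(hydraulic modulator) = exp(−0.000320 × 200) = 0.938005
Parallel (wheel-speed sensor and hydraulic modulator): 1 − (1 − 0.950089)(1 − 0.938005) = 0.9969

0.9969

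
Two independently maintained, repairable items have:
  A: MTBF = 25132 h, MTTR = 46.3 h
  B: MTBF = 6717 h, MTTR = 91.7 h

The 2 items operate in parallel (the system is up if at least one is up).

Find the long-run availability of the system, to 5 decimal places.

0.99998

A(A) = MTBF/(MTBF+MTTR) = 25132/(25132+46.3) = 0.998161
A(B) = MTBF/(MTBF+MTTR) = 6717/(6717+91.7) = 0.986532
Parallel availability: 1 − (1 − 0.998161)(1 − 0.986532) = 0.99998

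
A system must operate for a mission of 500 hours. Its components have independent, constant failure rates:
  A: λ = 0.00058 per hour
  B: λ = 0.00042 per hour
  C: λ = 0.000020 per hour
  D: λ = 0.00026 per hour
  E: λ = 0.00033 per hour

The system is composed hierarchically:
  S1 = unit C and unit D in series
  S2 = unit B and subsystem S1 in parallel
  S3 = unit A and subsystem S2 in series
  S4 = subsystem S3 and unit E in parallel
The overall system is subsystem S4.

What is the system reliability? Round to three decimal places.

R(A) = exp(−0.00058 × 500) = 0.74826
R(B) = exp(−0.00042 × 500) = 0.81058
R(C) = exp(−0.000020 × 500) = 0.99005
R(D) = exp(−0.00026 × 500) = 0.87810
R(E) = exp(−0.00033 × 500) = 0.84789
Series (C and D): 0.99005 × 0.87810 = 0.86936
Parallel (B and [0.86936]): 1 − (1 − 0.81058)(1 − 0.86936) = 0.97525
Series (A and [0.97525]): 0.74826 × 0.97525 = 0.72974
Parallel ([0.72974] and E): 1 − (1 − 0.72974)(1 − 0.84789) = 0.959

0.959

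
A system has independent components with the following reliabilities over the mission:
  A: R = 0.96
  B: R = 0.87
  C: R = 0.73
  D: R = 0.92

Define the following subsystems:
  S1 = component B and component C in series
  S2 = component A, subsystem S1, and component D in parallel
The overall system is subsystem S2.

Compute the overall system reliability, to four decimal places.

0.9988

Series (B and C): 0.870000 × 0.730000 = 0.635100
Parallel (A, [0.635100], and D): 1 − (1 − 0.960000)(1 − 0.635100)(1 − 0.920000) = 0.9988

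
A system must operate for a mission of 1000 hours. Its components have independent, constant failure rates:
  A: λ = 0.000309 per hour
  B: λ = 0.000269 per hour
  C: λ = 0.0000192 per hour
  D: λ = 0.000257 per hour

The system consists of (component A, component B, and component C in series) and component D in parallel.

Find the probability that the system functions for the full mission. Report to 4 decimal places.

0.8981

R(A) = exp(−0.000309 × 1000) = 0.734181
R(B) = exp(−0.000269 × 1000) = 0.764143
R(C) = exp(−0.0000192 × 1000) = 0.980983
R(D) = exp(−0.000257 × 1000) = 0.773368
Series (A, B, and C): 0.734181 × 0.764143 × 0.980983 = 0.550350
Parallel ([0.550350] and D): 1 − (1 − 0.550350)(1 − 0.773368) = 0.8981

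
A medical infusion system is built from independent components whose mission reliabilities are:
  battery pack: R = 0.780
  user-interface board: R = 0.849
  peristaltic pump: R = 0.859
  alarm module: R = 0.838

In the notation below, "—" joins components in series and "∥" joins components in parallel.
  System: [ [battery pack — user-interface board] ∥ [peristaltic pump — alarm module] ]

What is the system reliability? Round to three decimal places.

Series (battery pack and user-interface board): 0.78000 × 0.84900 = 0.66222
Series (peristaltic pump and alarm module): 0.85900 × 0.83800 = 0.71984
Parallel ([0.66222] and [0.71984]): 1 − (1 − 0.66222)(1 − 0.71984) = 0.905

0.905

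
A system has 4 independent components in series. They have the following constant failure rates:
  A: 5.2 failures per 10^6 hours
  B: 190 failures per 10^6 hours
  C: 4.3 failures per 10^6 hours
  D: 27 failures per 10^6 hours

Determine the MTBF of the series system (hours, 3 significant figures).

4420

Series of exponential components: λ_sys = Σ λ_i
λ_sys = 0.0000052 + 0.00019 + 0.0000043 + 0.000027 = 2.2650e-04 /h
MTBF = 1 / λ_sys = 4420 h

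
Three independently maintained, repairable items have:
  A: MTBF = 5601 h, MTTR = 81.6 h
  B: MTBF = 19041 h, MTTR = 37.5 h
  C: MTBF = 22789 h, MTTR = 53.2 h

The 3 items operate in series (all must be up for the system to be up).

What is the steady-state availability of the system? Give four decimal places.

A(A) = MTBF/(MTBF+MTTR) = 5601/(5601+81.6) = 0.985640
A(B) = MTBF/(MTBF+MTTR) = 19041/(19041+37.5) = 0.998034
A(C) = MTBF/(MTBF+MTTR) = 22789/(22789+53.2) = 0.997671
Series availability: 0.985640 × 0.998034 × 0.997671 = 0.9814

0.9814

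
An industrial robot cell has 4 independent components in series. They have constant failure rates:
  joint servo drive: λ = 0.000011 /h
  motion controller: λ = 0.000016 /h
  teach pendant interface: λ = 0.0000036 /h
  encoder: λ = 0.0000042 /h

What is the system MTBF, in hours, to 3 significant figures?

Series of exponential components: λ_sys = Σ λ_i
λ_sys = 0.000011 + 0.000016 + 0.0000036 + 0.0000042 = 3.4800e-05 /h
MTBF = 1 / λ_sys = 28700 h

28700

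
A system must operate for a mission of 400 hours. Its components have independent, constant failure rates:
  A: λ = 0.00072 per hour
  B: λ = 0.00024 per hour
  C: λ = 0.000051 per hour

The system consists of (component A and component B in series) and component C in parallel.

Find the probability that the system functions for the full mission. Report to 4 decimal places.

0.9936

R(A) = exp(−0.00072 × 400) = 0.749762
R(B) = exp(−0.00024 × 400) = 0.908464
R(C) = exp(−0.000051 × 400) = 0.979807
Series (A and B): 0.749762 × 0.908464 = 0.681132
Parallel ([0.681132] and C): 1 − (1 − 0.681132)(1 − 0.979807) = 0.9936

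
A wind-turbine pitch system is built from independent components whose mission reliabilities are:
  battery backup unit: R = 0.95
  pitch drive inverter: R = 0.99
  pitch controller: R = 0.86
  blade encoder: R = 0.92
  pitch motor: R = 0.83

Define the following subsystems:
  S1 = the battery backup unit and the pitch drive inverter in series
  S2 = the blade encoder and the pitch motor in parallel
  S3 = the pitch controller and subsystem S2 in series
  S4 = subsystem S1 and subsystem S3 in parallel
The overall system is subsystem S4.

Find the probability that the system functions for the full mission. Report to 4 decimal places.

0.9910

Series (battery backup unit and pitch drive inverter): 0.950000 × 0.990000 = 0.940500
Parallel (blade encoder and pitch motor): 1 − (1 − 0.920000)(1 − 0.830000) = 0.986400
Series (pitch controller and [0.986400]): 0.860000 × 0.986400 = 0.848304
Parallel ([0.940500] and [0.848304]): 1 − (1 − 0.940500)(1 − 0.848304) = 0.9910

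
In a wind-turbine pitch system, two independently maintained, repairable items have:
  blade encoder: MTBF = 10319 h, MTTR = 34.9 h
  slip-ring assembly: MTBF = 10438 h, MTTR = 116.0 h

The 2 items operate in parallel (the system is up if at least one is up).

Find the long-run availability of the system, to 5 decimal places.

A(blade encoder) = MTBF/(MTBF+MTTR) = 10319/(10319+34.9) = 0.996629
A(slip-ring assembly) = MTBF/(MTBF+MTTR) = 10438/(10438+116.0) = 0.989009
Parallel availability: 1 − (1 − 0.996629)(1 − 0.989009) = 0.99996

0.99996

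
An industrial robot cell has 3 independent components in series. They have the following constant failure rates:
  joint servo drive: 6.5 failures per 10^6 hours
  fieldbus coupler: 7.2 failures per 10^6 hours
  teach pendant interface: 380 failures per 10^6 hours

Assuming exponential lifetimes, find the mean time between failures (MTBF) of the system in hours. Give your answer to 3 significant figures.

2540

Series of exponential components: λ_sys = Σ λ_i
λ_sys = 0.0000065 + 0.0000072 + 0.00038 = 3.9370e-04 /h
MTBF = 1 / λ_sys = 2540 h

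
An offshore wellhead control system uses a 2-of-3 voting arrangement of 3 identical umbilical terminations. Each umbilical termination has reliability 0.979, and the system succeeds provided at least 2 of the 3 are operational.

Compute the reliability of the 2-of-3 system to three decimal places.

0.999

R = Σ_{i=2}^{3} C(3,i) p^i (1−p)^{3−i} with p = 0.979
C(3,2)·0.979^2·0.021^1 = 0.06038
C(3,3)·0.979^3·0.021^0 = 0.93831
Sum = 0.999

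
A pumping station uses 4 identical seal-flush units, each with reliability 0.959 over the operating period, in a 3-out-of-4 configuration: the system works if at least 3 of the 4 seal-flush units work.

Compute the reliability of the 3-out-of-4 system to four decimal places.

R = Σ_{i=3}^{4} C(4,i) p^i (1−p)^{4−i} with p = 0.959
C(4,3)·0.959^3·0.041^1 = 0.144644
C(4,4)·0.959^4·0.041^0 = 0.845813
Sum = 0.9905

0.9905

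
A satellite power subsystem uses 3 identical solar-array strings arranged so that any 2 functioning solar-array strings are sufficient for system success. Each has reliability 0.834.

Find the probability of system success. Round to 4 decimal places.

R = Σ_{i=2}^{3} C(3,i) p^i (1−p)^{3−i} with p = 0.834
C(3,2)·0.834^2·0.166^1 = 0.346387
C(3,3)·0.834^3·0.166^0 = 0.580094
Sum = 0.9265

0.9265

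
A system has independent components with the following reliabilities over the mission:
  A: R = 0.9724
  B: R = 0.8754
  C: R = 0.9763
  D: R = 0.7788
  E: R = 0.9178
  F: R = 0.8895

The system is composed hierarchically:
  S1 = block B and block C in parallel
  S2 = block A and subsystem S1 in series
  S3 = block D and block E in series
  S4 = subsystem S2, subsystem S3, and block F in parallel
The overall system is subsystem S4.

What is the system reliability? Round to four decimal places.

0.9990

Parallel (B and C): 1 − (1 − 0.875400)(1 − 0.976300) = 0.997047
Series (A and [0.997047]): 0.972400 × 0.997047 = 0.969529
Series (D and E): 0.778800 × 0.917800 = 0.714783
Parallel ([0.969529], [0.714783], and F): 1 − (1 − 0.969529)(1 − 0.714783)(1 − 0.889500) = 0.9990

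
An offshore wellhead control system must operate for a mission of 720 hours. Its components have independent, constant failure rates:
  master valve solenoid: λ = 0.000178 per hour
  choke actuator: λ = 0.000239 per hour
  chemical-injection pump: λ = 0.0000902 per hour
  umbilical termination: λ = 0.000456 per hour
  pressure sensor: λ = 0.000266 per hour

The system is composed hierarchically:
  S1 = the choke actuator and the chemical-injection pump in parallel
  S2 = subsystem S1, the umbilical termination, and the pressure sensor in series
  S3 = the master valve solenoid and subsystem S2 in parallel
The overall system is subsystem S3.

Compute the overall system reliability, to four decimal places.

0.9505

R(master valve solenoid) = exp(−0.000178 × 720) = 0.879713
R(choke actuator) = exp(−0.000239 × 720) = 0.841912
R(chemical-injection pump) = exp(−0.0000902 × 720) = 0.937120
R(umbilical termination) = exp(−0.000456 × 720) = 0.720133
R(pressure sensor) = exp(−0.000266 × 720) = 0.825703
Parallel (choke actuator and chemical-injection pump): 1 − (1 − 0.841912)(1 − 0.937120) = 0.990059
Series ([0.990059], umbilical termination, and pressure sensor): 0.990059 × 0.720133 × 0.825703 = 0.588705
Parallel (master valve solenoid and [0.588705]): 1 − (1 − 0.879713)(1 − 0.588705) = 0.9505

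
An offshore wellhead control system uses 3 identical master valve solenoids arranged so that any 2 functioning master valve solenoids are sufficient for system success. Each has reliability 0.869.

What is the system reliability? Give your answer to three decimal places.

R = Σ_{i=2}^{3} C(3,i) p^i (1−p)^{3−i} with p = 0.869
C(3,2)·0.869^2·0.131^1 = 0.29678
C(3,3)·0.869^3·0.131^0 = 0.65623
Sum = 0.953

0.953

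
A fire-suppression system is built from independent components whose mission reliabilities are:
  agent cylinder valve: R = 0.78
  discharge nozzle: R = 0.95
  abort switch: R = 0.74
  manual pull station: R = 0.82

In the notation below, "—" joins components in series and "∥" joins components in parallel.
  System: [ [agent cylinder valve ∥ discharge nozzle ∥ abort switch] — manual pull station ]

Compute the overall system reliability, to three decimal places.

0.818

Parallel (agent cylinder valve, discharge nozzle, and abort switch): 1 − (1 − 0.78000)(1 − 0.95000)(1 − 0.74000) = 0.99714
Series ([0.99714] and manual pull station): 0.99714 × 0.82000 = 0.818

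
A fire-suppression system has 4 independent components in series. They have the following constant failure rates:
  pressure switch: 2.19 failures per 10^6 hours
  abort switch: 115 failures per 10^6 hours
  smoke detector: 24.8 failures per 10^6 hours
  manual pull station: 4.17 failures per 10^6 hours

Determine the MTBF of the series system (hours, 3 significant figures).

Series of exponential components: λ_sys = Σ λ_i
λ_sys = 0.00000219 + 0.000115 + 0.0000248 + 0.00000417 = 1.4616e-04 /h
MTBF = 1 / λ_sys = 6840 h

6840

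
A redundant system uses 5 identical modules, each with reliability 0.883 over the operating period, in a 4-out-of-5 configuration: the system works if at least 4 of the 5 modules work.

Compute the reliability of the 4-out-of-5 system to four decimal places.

0.8924

R = Σ_{i=4}^{5} C(5,i) p^i (1−p)^{5−i} with p = 0.883
C(5,4)·0.883^4·0.117^1 = 0.355630
C(5,5)·0.883^5·0.117^0 = 0.536789
Sum = 0.8924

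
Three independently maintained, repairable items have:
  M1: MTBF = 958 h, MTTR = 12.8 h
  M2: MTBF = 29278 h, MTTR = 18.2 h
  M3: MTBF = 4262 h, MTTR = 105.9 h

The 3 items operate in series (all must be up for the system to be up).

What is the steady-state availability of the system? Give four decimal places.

0.9623

A(M1) = MTBF/(MTBF+MTTR) = 958/(958+12.8) = 0.986815
A(M2) = MTBF/(MTBF+MTTR) = 29278/(29278+18.2) = 0.999379
A(M3) = MTBF/(MTBF+MTTR) = 4262/(4262+105.9) = 0.975755
Series availability: 0.986815 × 0.999379 × 0.975755 = 0.9623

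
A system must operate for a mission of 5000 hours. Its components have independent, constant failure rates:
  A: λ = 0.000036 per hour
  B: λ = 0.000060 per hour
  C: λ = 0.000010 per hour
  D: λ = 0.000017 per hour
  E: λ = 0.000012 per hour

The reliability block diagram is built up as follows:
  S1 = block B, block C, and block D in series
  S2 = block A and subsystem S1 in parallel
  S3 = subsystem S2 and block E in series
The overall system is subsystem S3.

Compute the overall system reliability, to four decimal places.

0.8870

R(A) = exp(−0.000036 × 5000) = 0.835270
R(B) = exp(−0.000060 × 5000) = 0.740818
R(C) = exp(−0.000010 × 5000) = 0.951229
R(D) = exp(−0.000017 × 5000) = 0.918512
R(E) = exp(−0.000012 × 5000) = 0.941765
Series (B, C, and D): 0.740818 × 0.951229 × 0.918512 = 0.647264
Parallel (A and [0.647264]): 1 − (1 − 0.835270)(1 − 0.647264) = 0.941894
Series ([0.941894] and E): 0.941894 × 0.941765 = 0.8870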